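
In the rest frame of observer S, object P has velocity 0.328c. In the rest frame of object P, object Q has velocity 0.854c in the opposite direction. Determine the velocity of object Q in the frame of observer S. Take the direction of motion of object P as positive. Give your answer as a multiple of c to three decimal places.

With v = 0.328 and u' = -0.854 (in units of c),
u = (u' + v)/(1 + u'v/c²):
u = (-0.854 + 0.328) / (1 + (-0.854)·0.328) = -0.5260/0.7199 = -0.7307
(Galilean addition would give -0.526c.)

-0.731c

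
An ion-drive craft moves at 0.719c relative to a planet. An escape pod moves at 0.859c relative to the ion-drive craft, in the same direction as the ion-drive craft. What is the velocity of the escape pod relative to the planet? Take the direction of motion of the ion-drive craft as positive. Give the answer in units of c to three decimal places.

0.976c

With v = 0.719 and u' = 0.859 (in units of c),
u = (u' + v)/(1 + u'v/c²):
u = (0.859 + 0.719) / (1 + 0.859·0.719) = 1.5780/1.6176 = 0.9755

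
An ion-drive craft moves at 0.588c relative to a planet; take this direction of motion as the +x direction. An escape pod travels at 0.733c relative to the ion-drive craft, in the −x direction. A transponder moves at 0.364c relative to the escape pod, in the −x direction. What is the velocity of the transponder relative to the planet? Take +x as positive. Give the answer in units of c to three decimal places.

Apply u = (u' + v)/(1 + u'v/c²) successively, working outward toward the planet.
Start: velocity of the ion-drive craft relative to the planet = 0.5880c.
Compose with the escape pod (u' = -0.733 in the ion-drive craft frame): u_1 = (-0.733 + 0.588) / (1 + (-0.733)·0.588) = -0.1450/0.5690 = -0.2548.
Compose with the transponder (u' = -0.364 in the escape pod frame): u_2 = (-0.364 + (-0.255)) / (1 + (-0.364)·(-0.255)) = -0.6188/1.0928 = -0.5663.

-0.566c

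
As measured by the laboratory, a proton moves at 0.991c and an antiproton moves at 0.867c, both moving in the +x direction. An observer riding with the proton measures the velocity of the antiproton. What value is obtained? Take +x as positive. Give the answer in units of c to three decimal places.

-0.881c

β_A = 0.991, β_B = 0.867.
Transform to A's frame with the inverse velocity-addition law: u' = (u − v)/(1 − uv/c²), taking u = β_B and v = β_A.
u' = (0.867 − 0.991) / (1 − (0.991)(0.867)) = -0.1240/0.1408 = -0.8807.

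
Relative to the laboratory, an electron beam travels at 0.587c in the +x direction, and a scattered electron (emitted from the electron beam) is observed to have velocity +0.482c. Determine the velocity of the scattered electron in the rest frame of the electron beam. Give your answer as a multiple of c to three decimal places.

Invert the composition law: u' = (u − v)/(1 − uv/c²).
u' = (0.482 − 0.587) / (1 − (0.482)(0.587)) = -0.1050/0.7171 = -0.1464.

-0.146c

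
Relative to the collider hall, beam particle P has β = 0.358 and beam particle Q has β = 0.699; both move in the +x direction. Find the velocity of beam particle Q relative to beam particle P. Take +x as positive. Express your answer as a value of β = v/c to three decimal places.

β_A = 0.358, β_B = 0.699.
Transform to A's frame with the inverse velocity-addition law: u' = (u − v)/(1 − uv/c²), taking u = β_B and v = β_A.
u' = (0.699 − 0.358) / (1 − (0.358)(0.699)) = 0.3410/0.7498 = 0.4548.

β = +0.455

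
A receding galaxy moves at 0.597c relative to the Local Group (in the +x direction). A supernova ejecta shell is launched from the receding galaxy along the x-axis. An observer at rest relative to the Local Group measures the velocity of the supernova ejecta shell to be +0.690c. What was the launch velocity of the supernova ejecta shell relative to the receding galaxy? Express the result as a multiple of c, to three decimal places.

+0.158c

Invert the composition law: u' = (u − v)/(1 − uv/c²).
u' = (0.690 − 0.597) / (1 − (0.690)(0.597)) = 0.0930/0.5881 = 0.1581.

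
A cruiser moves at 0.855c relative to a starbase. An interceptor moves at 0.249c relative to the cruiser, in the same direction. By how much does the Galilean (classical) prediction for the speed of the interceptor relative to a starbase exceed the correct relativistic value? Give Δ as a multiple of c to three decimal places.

Δ = 0.194c

Galilean: u_cl = 0.249 + 0.855 = 1.1040.
Relativistic: u_rel = (0.249 + 0.855) / (1 + 0.249·0.855) = 1.1040/1.2129 = 0.9102.
Δ = 1.1040 − 0.9102 = 0.1938.
(The classical prediction exceeds c; the relativistic result does not.)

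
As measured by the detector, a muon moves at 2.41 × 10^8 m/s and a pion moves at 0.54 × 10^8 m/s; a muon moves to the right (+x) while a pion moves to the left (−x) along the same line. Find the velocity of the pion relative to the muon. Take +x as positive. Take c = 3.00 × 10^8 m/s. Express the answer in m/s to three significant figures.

-2.58 × 10^8 m/s

β_A = 0.803, β_B = -0.180 (dividing each by c = 3.00 × 10^8 m/s).
Transform to A's frame with the inverse velocity-addition law: u' = (u − v)/(1 − uv/c²), taking u = β_B and v = β_A.
u' = (-0.180 − 0.803) / (1 − (0.803)(-0.180)) = -0.9833/1.1446 = -0.8591.
u' = -0.8591 × 3.00 × 10^8 m/s.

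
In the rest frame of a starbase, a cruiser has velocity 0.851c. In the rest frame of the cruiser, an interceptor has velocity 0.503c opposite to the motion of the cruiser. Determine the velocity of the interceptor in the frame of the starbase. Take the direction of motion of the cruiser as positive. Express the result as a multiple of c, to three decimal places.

+0.608c

With v = 0.851 and u' = -0.503 (in units of c),
u = (u' + v)/(1 + u'v/c²):
u = (-0.503 + 0.851) / (1 + (-0.503)·0.851) = 0.3480/0.5719 = 0.6084
(Galilean addition would give +0.348c.)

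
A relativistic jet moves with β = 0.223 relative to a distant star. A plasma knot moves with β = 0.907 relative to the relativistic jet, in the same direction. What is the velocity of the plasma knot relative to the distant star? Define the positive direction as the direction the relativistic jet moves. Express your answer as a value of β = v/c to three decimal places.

β = 0.940

With v = 0.223 and u' = 0.907 (in units of c),
u = (u' + v)/(1 + u'v/c²):
u = (0.907 + 0.223) / (1 + 0.907·0.223) = 1.1300/1.2023 = 0.9399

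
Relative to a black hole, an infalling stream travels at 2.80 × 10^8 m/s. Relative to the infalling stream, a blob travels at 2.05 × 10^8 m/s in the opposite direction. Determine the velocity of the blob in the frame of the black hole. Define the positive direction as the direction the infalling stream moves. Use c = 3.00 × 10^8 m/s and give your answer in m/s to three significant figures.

In units of c (dividing by 3.00 × 10^8 m/s): v = 0.933, u' = -0.683.
u = (u' + v)/(1 + u'v/c²):
u = (-0.683 + 0.933) / (1 + (-0.683)·0.933) = 0.2500/0.3622 = 0.6902
(Galilean addition would give +0.250c.)
Converting back: u = 0.6902 × 3.00 × 10^8 m/s.

+2.07 × 10^8 m/s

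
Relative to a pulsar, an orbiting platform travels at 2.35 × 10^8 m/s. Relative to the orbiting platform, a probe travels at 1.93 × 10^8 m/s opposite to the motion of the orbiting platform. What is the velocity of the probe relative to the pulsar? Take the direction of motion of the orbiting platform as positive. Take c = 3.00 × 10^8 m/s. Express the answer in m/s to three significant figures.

In units of c (dividing by 3.00 × 10^8 m/s): v = 0.783, u' = -0.643.
u = (u' + v)/(1 + u'v/c²):
u = (-0.643 + 0.783) / (1 + (-0.643)·0.783) = 0.1400/0.4961 = 0.2822
Converting back: u = 0.2822 × 3.00 × 10^8 m/s.

+8.47 × 10^7 m/s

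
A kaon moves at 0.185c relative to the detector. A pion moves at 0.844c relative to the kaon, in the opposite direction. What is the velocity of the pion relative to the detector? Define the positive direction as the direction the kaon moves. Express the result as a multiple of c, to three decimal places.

With v = 0.185 and u' = -0.844 (in units of c),
u = (u' + v)/(1 + u'v/c²):
u = (-0.844 + 0.185) / (1 + (-0.844)·0.185) = -0.6590/0.8439 = -0.7809
(Galilean addition would give -0.659c.)

-0.781c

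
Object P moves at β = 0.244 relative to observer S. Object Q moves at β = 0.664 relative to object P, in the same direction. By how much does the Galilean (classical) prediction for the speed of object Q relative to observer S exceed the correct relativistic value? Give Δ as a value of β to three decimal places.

Galilean: u_cl = 0.664 + 0.244 = 0.9080.
Relativistic: u_rel = (0.664 + 0.244) / (1 + 0.664·0.244) = 0.9080/1.1620 = 0.7814.
Δ = 0.9080 − 0.7814 = 0.1266.

Δ = 0.127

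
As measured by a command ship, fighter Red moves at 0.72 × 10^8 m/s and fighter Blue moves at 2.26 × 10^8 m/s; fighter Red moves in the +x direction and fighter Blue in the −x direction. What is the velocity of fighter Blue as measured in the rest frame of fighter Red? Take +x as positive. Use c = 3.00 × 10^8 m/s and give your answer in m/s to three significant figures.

β_A = 0.240, β_B = -0.753 (dividing each by c = 3.00 × 10^8 m/s).
Transform to A's frame with the inverse velocity-addition law: u' = (u − v)/(1 − uv/c²), taking u = β_B and v = β_A.
u' = (-0.753 − 0.240) / (1 − (0.240)(-0.753)) = -0.9933/1.1808 = -0.8412.
u' = -0.8412 × 3.00 × 10^8 m/s.

-2.52 × 10^8 m/s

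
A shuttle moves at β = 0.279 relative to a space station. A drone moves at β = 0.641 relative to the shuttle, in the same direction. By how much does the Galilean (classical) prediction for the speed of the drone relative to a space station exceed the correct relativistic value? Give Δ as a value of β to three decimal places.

Δ = 0.140

Galilean: u_cl = 0.641 + 0.279 = 0.9200.
Relativistic: u_rel = (0.641 + 0.279) / (1 + 0.641·0.279) = 0.9200/1.1788 = 0.7804.
Δ = 0.9200 − 0.7804 = 0.1396.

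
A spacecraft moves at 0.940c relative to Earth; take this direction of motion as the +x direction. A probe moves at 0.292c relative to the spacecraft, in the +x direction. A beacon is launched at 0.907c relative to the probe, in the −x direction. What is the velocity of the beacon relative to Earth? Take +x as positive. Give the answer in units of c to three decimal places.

Apply u = (u' + v)/(1 + u'v/c²) successively, working outward toward Earth.
Start: velocity of the spacecraft relative to Earth = 0.9400c.
Compose with the probe (u' = 0.292 in the spacecraft frame): u_1 = (0.292 + 0.940) / (1 + 0.292·0.940) = 1.2320/1.2745 = 0.9667.
Compose with the beacon (u' = -0.907 in the probe frame): u_2 = (-0.907 + 0.967) / (1 + (-0.907)·0.967) = 0.0597/0.1232 = 0.4842.

+0.484c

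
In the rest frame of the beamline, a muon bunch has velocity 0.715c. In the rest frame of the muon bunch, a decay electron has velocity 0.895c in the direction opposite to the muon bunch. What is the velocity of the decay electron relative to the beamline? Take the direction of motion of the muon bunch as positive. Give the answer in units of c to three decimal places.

-0.500c

With v = 0.715 and u' = -0.895 (in units of c),
u = (u' + v)/(1 + u'v/c²):
u = (-0.895 + 0.715) / (1 + (-0.895)·0.715) = -0.1800/0.3601 = -0.4999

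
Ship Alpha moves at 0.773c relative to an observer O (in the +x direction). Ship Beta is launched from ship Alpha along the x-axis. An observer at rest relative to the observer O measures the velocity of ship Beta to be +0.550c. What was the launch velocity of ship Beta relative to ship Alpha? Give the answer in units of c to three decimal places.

-0.388c

Invert the composition law: u' = (u − v)/(1 − uv/c²).
u' = (0.550 − 0.773) / (1 − (0.550)(0.773)) = -0.2230/0.5748 = -0.3879.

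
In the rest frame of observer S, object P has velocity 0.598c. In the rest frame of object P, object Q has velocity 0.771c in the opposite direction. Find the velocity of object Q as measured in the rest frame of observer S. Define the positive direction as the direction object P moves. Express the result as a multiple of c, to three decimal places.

-0.321c

With v = 0.598 and u' = -0.771 (in units of c),
u = (u' + v)/(1 + u'v/c²):
u = (-0.771 + 0.598) / (1 + (-0.771)·0.598) = -0.1730/0.5389 = -0.3210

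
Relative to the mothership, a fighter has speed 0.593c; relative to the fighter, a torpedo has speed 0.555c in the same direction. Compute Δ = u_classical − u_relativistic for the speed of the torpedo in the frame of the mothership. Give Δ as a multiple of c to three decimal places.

Galilean: u_cl = 0.555 + 0.593 = 1.1480.
Relativistic: u_rel = (0.555 + 0.593) / (1 + 0.555·0.593) = 1.1480/1.3291 = 0.8637.
Δ = 1.1480 − 0.8637 = 0.2843.
(The classical prediction exceeds c; the relativistic result does not.)

Δ = 0.284c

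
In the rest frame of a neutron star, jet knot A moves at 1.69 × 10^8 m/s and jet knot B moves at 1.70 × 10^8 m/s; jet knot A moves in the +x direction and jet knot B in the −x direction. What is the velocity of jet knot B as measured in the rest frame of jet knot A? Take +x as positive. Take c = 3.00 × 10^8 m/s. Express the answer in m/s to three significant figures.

-2.57 × 10^8 m/s

β_A = 0.563, β_B = -0.567 (dividing each by c = 3.00 × 10^8 m/s).
Transform to A's frame with the inverse velocity-addition law: u' = (u − v)/(1 − uv/c²), taking u = β_B and v = β_A.
u' = (-0.567 − 0.563) / (1 − (0.563)(-0.567)) = -1.1300/1.3192 = -0.8566.
u' = -0.8566 × 3.00 × 10^8 m/s.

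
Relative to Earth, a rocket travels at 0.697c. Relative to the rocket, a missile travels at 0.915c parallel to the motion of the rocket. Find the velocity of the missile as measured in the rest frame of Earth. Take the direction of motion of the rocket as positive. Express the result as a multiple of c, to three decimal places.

0.984c

With v = 0.697 and u' = 0.915 (in units of c),
u = (u' + v)/(1 + u'v/c²):
u = (0.915 + 0.697) / (1 + 0.915·0.697) = 1.6120/1.6378 = 0.9843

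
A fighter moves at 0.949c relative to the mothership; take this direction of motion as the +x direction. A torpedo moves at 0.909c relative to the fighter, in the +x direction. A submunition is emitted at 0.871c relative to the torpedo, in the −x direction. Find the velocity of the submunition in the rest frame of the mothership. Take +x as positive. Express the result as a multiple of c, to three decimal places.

+0.964c

Apply u = (u' + v)/(1 + u'v/c²) successively, working outward toward the mothership.
Start: velocity of the fighter relative to the mothership = 0.9490c.
Compose with the torpedo (u' = 0.909 in the fighter frame): u_1 = (0.909 + 0.949) / (1 + 0.909·0.949) = 1.8580/1.8626 = 0.9975.
Compose with the submunition (u' = -0.871 in the torpedo frame): u_2 = (-0.871 + 0.998) / (1 + (-0.871)·0.998) = 0.1265/0.1312 = 0.9645.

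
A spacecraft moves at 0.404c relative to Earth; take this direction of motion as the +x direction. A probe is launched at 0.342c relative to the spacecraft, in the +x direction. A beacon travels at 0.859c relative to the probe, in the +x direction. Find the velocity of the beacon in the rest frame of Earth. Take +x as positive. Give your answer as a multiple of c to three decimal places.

0.969c

Apply u = (u' + v)/(1 + u'v/c²) successively, working outward toward Earth.
Start: velocity of the spacecraft relative to Earth = 0.4040c.
Compose with the probe (u' = 0.342 in the spacecraft frame): u_1 = (0.342 + 0.404) / (1 + 0.342·0.404) = 0.7460/1.1382 = 0.6554.
Compose with the beacon (u' = 0.859 in the probe frame): u_2 = (0.859 + 0.655) / (1 + 0.859·0.655) = 1.5144/1.5630 = 0.9689.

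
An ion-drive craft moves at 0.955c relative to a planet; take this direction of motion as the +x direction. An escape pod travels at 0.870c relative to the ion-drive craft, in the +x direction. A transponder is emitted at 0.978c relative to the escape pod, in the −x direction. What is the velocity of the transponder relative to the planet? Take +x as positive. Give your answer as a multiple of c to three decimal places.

Apply u = (u' + v)/(1 + u'v/c²) successively, working outward toward the planet.
Start: velocity of the ion-drive craft relative to the planet = 0.9550c.
Compose with the escape pod (u' = 0.870 in the ion-drive craft frame): u_1 = (0.870 + 0.955) / (1 + 0.870·0.955) = 1.8250/1.8309 = 0.9968.
Compose with the transponder (u' = -0.978 in the escape pod frame): u_2 = (-0.978 + 0.997) / (1 + (-0.978)·0.997) = 0.0188/0.0251 = 0.7484.

+0.748c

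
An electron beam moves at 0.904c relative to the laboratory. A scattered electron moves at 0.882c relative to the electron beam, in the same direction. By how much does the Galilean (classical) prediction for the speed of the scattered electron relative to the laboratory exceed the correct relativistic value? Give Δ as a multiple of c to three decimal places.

Galilean: u_cl = 0.882 + 0.904 = 1.7860.
Relativistic: u_rel = (0.882 + 0.904) / (1 + 0.882·0.904) = 1.7860/1.7973 = 0.9937.
Δ = 1.7860 − 0.9937 = 0.7923.
(The classical prediction exceeds c; the relativistic result does not.)

Δ = 0.792c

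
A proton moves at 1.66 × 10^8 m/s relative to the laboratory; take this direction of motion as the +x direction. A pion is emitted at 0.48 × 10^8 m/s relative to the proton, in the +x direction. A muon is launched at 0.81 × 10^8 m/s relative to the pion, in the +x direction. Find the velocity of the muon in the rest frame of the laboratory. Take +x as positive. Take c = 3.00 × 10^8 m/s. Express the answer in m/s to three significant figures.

2.36 × 10^8 m/s

Apply u = (u' + v)/(1 + u'v/c²) successively, working outward toward the laboratory.
(Dividing each given speed by c = 3.00 × 10^8 m/s to work in units of c.)
Start: velocity of the proton relative to the laboratory = 0.5533c.
Compose with the pion (u' = 0.160 in the proton frame): u_1 = (0.160 + 0.553) / (1 + 0.160·0.553) = 0.7133/1.0885 = 0.6553.
Compose with the muon (u' = 0.270 in the pion frame): u_2 = (0.270 + 0.655) / (1 + 0.270·0.655) = 0.9253/1.1769 = 0.7862.
So u = 0.7862 × 3.00 × 10^8 m/s.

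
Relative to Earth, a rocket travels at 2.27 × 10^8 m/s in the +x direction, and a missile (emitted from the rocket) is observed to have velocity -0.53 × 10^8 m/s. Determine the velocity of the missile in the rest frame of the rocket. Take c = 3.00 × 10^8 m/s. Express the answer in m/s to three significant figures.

-2.47 × 10^8 m/s

v = 0.757c, u = -0.177c.
Invert the composition law: u' = (u − v)/(1 − uv/c²).
u' = (-0.177 − 0.757) / (1 − (-0.177)(0.757)) = -0.9333/1.1337 = -0.8233.
u' = -0.8233 × 3.00 × 10^8 m/s.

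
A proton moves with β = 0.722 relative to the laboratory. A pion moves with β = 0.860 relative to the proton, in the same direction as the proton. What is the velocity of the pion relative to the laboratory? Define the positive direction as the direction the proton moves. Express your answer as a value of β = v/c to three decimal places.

β = 0.976

With v = 0.722 and u' = 0.860 (in units of c),
u = (u' + v)/(1 + u'v/c²):
u = (0.860 + 0.722) / (1 + 0.860·0.722) = 1.5820/1.6209 = 0.9760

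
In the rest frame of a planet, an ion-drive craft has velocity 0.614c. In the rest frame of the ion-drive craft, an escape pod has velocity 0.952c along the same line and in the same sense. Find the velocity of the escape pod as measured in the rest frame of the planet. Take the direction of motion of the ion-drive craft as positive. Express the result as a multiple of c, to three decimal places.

0.988c

With v = 0.614 and u' = 0.952 (in units of c),
u = (u' + v)/(1 + u'v/c²):
u = (0.952 + 0.614) / (1 + 0.952·0.614) = 1.5660/1.5845 = 0.9883
(Galilean addition would give +1.566c, exceeding c.)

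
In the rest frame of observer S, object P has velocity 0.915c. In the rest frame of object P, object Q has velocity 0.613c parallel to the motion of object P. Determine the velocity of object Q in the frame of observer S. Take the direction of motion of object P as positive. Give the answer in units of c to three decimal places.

With v = 0.915 and u' = 0.613 (in units of c),
u = (u' + v)/(1 + u'v/c²):
u = (0.613 + 0.915) / (1 + 0.613·0.915) = 1.5280/1.5609 = 0.9789

0.979c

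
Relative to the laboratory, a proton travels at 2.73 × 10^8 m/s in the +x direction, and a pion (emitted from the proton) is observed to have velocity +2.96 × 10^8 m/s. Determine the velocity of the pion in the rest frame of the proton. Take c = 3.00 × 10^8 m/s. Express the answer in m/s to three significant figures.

+2.25 × 10^8 m/s

v = 0.910c, u = 0.987c.
Invert the composition law: u' = (u − v)/(1 − uv/c²).
u' = (0.987 − 0.910) / (1 − (0.987)(0.910)) = 0.0767/0.1021 = 0.7507.
u' = 0.7507 × 3.00 × 10^8 m/s.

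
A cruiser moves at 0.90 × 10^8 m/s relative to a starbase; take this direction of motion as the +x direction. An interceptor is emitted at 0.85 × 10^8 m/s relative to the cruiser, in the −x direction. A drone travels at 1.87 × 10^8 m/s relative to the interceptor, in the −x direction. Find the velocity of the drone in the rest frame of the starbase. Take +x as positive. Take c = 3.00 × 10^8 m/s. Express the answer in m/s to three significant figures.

Apply u = (u' + v)/(1 + u'v/c²) successively, working outward toward the starbase.
(Dividing each given speed by c = 3.00 × 10^8 m/s to work in units of c.)
Start: velocity of the cruiser relative to the starbase = 0.3000c.
Compose with the interceptor (u' = -0.283 in the cruiser frame): u_1 = (-0.283 + 0.300) / (1 + (-0.283)·0.300) = 0.0167/0.9150 = 0.0182.
Compose with the drone (u' = -0.623 in the interceptor frame): u_2 = (-0.623 + 0.018) / (1 + (-0.623)·0.018) = -0.6051/0.9886 = -0.6121.
So u = -0.6121 × 3.00 × 10^8 m/s.

-1.84 × 10^8 m/s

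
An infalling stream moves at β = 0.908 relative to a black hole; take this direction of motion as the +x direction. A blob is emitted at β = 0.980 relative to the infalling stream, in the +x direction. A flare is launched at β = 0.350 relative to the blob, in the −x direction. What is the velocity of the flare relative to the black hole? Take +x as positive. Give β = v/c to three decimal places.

Apply u = (u' + v)/(1 + u'v/c²) successively, working outward toward the black hole.
Start: velocity of the infalling stream relative to the black hole = 0.9080c.
Compose with the blob (u' = 0.980 in the infalling stream frame): u_1 = (0.980 + 0.908) / (1 + 0.980·0.908) = 1.8880/1.8898 = 0.9990.
Compose with the flare (u' = -0.350 in the blob frame): u_2 = (-0.350 + 0.999) / (1 + (-0.350)·0.999) = 0.6490/0.6503 = 0.9980.

β = +0.998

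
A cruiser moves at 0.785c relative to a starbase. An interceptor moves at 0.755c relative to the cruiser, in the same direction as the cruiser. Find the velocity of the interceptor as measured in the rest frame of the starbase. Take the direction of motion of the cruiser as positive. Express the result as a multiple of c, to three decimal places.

0.967c

With v = 0.785 and u' = 0.755 (in units of c),
u = (u' + v)/(1 + u'v/c²):
u = (0.755 + 0.785) / (1 + 0.755·0.785) = 1.5400/1.5927 = 0.9669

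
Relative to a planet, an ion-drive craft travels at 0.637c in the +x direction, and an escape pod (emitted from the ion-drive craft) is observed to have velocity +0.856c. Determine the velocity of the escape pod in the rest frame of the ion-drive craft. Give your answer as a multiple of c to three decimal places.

Invert the composition law: u' = (u − v)/(1 − uv/c²).
u' = (0.856 − 0.637) / (1 − (0.856)(0.637)) = 0.2190/0.4547 = 0.4816.

+0.482c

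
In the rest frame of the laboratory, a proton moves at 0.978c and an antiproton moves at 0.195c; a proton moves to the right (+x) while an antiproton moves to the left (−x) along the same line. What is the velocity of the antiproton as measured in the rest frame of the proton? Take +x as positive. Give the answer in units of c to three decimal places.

-0.985c

β_A = 0.978, β_B = -0.195.
Transform to A's frame with the inverse velocity-addition law: u' = (u − v)/(1 − uv/c²), taking u = β_B and v = β_A.
u' = (-0.195 − 0.978) / (1 − (0.978)(-0.195)) = -1.1730/1.1907 = -0.9851.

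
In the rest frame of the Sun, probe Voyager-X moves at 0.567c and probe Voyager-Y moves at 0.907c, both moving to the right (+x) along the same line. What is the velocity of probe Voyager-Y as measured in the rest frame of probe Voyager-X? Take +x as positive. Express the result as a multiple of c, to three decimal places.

+0.700c

β_A = 0.567, β_B = 0.907.
Transform to A's frame with the inverse velocity-addition law: u' = (u − v)/(1 − uv/c²), taking u = β_B and v = β_A.
u' = (0.907 − 0.567) / (1 − (0.567)(0.907)) = 0.3400/0.4857 = 0.7000.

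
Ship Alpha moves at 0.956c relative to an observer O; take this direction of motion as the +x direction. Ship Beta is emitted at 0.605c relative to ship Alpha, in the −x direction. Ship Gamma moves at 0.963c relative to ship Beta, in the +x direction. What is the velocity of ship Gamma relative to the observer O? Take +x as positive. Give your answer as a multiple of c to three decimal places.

Apply u = (u' + v)/(1 + u'v/c²) successively, working outward toward the observer O.
Start: velocity of ship Alpha relative to the observer O = 0.9560c.
Compose with ship Beta (u' = -0.605 in ship Alpha frame): u_1 = (-0.605 + 0.956) / (1 + (-0.605)·0.956) = 0.3510/0.4216 = 0.8325.
Compose with ship Gamma (u' = 0.963 in ship Beta frame): u_2 = (0.963 + 0.833) / (1 + 0.963·0.833) = 1.7955/1.8017 = 0.9966.

+0.997c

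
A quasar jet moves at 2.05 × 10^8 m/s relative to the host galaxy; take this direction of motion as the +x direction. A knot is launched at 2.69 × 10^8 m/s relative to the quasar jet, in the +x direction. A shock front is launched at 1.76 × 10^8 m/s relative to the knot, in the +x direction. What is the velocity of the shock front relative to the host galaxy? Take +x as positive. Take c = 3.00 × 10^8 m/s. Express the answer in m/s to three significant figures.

Apply u = (u' + v)/(1 + u'v/c²) successively, working outward toward the host galaxy.
(Dividing each given speed by c = 3.00 × 10^8 m/s to work in units of c.)
Start: velocity of the quasar jet relative to the host galaxy = 0.6833c.
Compose with the knot (u' = 0.897 in the quasar jet frame): u_1 = (0.897 + 0.683) / (1 + 0.897·0.683) = 1.5800/1.6127 = 0.9797.
Compose with the shock front (u' = 0.587 in the knot frame): u_2 = (0.587 + 0.980) / (1 + 0.587·0.980) = 1.5664/1.5748 = 0.9947.
So u = 0.9947 × 3.00 × 10^8 m/s.

2.98 × 10^8 m/s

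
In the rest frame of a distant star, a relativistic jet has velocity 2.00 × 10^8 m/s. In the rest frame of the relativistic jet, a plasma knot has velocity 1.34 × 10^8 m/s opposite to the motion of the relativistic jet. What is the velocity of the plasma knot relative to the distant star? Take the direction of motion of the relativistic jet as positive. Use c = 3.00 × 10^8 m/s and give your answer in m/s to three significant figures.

In units of c (dividing by 3.00 × 10^8 m/s): v = 0.667, u' = -0.447.
u = (u' + v)/(1 + u'v/c²):
u = (-0.447 + 0.667) / (1 + (-0.447)·0.667) = 0.2200/0.7022 = 0.3133
(Galilean addition would give +0.220c.)
Converting back: u = 0.3133 × 3.00 × 10^8 m/s.

+9.40 × 10^7 m/s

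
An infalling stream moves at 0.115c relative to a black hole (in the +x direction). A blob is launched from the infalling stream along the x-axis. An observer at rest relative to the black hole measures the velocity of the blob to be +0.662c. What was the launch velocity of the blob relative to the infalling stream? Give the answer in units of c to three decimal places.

+0.592c

Invert the composition law: u' = (u − v)/(1 − uv/c²).
u' = (0.662 − 0.115) / (1 − (0.662)(0.115)) = 0.5470/0.9239 = 0.5921.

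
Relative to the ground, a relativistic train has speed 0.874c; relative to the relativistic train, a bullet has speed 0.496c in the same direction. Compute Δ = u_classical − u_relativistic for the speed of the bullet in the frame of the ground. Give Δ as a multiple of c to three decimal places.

Δ = 0.414c

Galilean: u_cl = 0.496 + 0.874 = 1.3700.
Relativistic: u_rel = (0.496 + 0.874) / (1 + 0.496·0.874) = 1.3700/1.4335 = 0.9557.
Δ = 1.3700 − 0.9557 = 0.4143.
(The classical prediction exceeds c; the relativistic result does not.)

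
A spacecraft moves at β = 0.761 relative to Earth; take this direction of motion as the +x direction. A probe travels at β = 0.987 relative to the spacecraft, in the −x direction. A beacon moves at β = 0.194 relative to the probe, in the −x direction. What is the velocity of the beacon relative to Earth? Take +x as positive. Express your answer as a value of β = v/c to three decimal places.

β = -0.937

Apply u = (u' + v)/(1 + u'v/c²) successively, working outward toward Earth.
Start: velocity of the spacecraft relative to Earth = 0.7610c.
Compose with the probe (u' = -0.987 in the spacecraft frame): u_1 = (-0.987 + 0.761) / (1 + (-0.987)·0.761) = -0.2260/0.2489 = -0.9080.
Compose with the beacon (u' = -0.194 in the probe frame): u_2 = (-0.194 + (-0.908)) / (1 + (-0.194)·(-0.908)) = -1.1020/1.1762 = -0.9370.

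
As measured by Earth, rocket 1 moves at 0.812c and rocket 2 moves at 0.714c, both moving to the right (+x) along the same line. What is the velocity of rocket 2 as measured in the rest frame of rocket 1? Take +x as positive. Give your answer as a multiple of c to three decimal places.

-0.233c

β_A = 0.812, β_B = 0.714.
Transform to A's frame with the inverse velocity-addition law: u' = (u − v)/(1 − uv/c²), taking u = β_B and v = β_A.
u' = (0.714 − 0.812) / (1 − (0.812)(0.714)) = -0.0980/0.4202 = -0.2332.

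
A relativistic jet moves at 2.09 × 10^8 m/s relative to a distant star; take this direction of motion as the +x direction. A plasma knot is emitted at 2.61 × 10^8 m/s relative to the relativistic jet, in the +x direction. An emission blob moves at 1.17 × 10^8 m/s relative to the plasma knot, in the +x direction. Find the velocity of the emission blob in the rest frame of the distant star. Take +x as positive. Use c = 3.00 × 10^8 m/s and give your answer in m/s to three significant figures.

2.97 × 10^8 m/s

Apply u = (u' + v)/(1 + u'v/c²) successively, working outward toward the distant star.
(Dividing each given speed by c = 3.00 × 10^8 m/s to work in units of c.)
Start: velocity of the relativistic jet relative to the distant star = 0.6967c.
Compose with the plasma knot (u' = 0.870 in the relativistic jet frame): u_1 = (0.870 + 0.697) / (1 + 0.870·0.697) = 1.5667/1.6061 = 0.9754.
Compose with the emission blob (u' = 0.390 in the plasma knot frame): u_2 = (0.390 + 0.975) / (1 + 0.390·0.975) = 1.3654/1.3804 = 0.9892.
So u = 0.9892 × 3.00 × 10^8 m/s.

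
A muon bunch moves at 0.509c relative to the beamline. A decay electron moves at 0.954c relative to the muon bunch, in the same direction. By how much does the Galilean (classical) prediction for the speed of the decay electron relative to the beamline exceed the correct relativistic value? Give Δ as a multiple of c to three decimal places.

Galilean: u_cl = 0.954 + 0.509 = 1.4630.
Relativistic: u_rel = (0.954 + 0.509) / (1 + 0.954·0.509) = 1.4630/1.4856 = 0.9848.
Δ = 1.4630 − 0.9848 = 0.4782.
(The classical prediction exceeds c; the relativistic result does not.)

Δ = 0.478c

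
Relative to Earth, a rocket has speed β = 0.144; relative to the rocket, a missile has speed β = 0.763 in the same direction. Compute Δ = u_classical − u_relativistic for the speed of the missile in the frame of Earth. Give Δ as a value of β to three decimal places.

Δ = 0.090

Galilean: u_cl = 0.763 + 0.144 = 0.9070.
Relativistic: u_rel = (0.763 + 0.144) / (1 + 0.763·0.144) = 0.9070/1.1099 = 0.8172.
Δ = 0.9070 − 0.8172 = 0.0898.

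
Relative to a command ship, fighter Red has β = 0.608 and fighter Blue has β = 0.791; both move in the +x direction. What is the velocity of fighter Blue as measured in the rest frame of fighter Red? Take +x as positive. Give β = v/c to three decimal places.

β = +0.353

β_A = 0.608, β_B = 0.791.
Transform to A's frame with the inverse velocity-addition law: u' = (u − v)/(1 − uv/c²), taking u = β_B and v = β_A.
u' = (0.791 − 0.608) / (1 − (0.608)(0.791)) = 0.1830/0.5191 = 0.3526.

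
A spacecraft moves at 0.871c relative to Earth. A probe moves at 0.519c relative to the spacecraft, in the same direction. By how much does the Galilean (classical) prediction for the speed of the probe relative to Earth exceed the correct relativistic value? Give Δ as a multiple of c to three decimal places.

Galilean: u_cl = 0.519 + 0.871 = 1.3900.
Relativistic: u_rel = (0.519 + 0.871) / (1 + 0.519·0.871) = 1.3900/1.4520 = 0.9573.
Δ = 1.3900 − 0.9573 = 0.4327.
(The classical prediction exceeds c; the relativistic result does not.)

Δ = 0.433c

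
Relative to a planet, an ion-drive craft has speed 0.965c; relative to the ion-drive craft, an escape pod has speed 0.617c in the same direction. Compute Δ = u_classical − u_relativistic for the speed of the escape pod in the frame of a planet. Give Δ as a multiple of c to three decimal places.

Δ = 0.590c

Galilean: u_cl = 0.617 + 0.965 = 1.5820.
Relativistic: u_rel = (0.617 + 0.965) / (1 + 0.617·0.965) = 1.5820/1.5954 = 0.9916.
Δ = 1.5820 − 0.9916 = 0.5904.
(The classical prediction exceeds c; the relativistic result does not.)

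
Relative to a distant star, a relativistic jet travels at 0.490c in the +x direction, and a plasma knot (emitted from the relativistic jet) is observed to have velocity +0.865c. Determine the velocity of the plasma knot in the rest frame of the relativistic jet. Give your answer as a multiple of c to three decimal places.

Invert the composition law: u' = (u − v)/(1 − uv/c²).
u' = (0.865 − 0.490) / (1 − (0.865)(0.490)) = 0.3750/0.5762 = 0.6509.

+0.651c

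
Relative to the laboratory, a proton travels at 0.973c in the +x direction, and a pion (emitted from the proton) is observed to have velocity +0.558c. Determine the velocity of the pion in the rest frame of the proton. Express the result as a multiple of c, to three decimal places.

Invert the composition law: u' = (u − v)/(1 − uv/c²).
u' = (0.558 − 0.973) / (1 − (0.558)(0.973)) = -0.4150/0.4571 = -0.9080.

-0.908c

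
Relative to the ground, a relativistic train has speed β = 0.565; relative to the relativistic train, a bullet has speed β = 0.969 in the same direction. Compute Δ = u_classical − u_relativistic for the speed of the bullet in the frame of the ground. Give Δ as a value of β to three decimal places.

Galilean: u_cl = 0.969 + 0.565 = 1.5340.
Relativistic: u_rel = (0.969 + 0.565) / (1 + 0.969·0.565) = 1.5340/1.5475 = 0.9913.
Δ = 1.5340 − 0.9913 = 0.5427.
(The classical prediction exceeds c; the relativistic result does not.)

Δ = 0.543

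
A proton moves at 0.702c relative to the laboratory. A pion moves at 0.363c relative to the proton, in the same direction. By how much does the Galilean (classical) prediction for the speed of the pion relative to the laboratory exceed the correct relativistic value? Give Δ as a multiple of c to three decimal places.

Δ = 0.216c

Galilean: u_cl = 0.363 + 0.702 = 1.0650.
Relativistic: u_rel = (0.363 + 0.702) / (1 + 0.363·0.702) = 1.0650/1.2548 = 0.8487.
Δ = 1.0650 − 0.8487 = 0.2163.
(The classical prediction exceeds c; the relativistic result does not.)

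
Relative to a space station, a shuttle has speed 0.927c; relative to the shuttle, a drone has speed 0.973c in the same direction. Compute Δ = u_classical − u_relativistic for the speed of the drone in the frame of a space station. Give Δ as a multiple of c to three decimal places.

Galilean: u_cl = 0.973 + 0.927 = 1.9000.
Relativistic: u_rel = (0.973 + 0.927) / (1 + 0.973·0.927) = 1.9000/1.9020 = 0.9990.
Δ = 1.9000 − 0.9990 = 0.9010.
(The classical prediction exceeds c; the relativistic result does not.)

Δ = 0.901c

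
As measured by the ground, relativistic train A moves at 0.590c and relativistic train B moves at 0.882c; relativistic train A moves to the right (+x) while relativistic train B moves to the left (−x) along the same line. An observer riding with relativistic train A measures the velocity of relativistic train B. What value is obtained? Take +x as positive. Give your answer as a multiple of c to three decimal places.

β_A = 0.590, β_B = -0.882.
Transform to A's frame with the inverse velocity-addition law: u' = (u − v)/(1 − uv/c²), taking u = β_B and v = β_A.
u' = (-0.882 − 0.590) / (1 − (0.590)(-0.882)) = -1.4720/1.5204 = -0.9682.

-0.968c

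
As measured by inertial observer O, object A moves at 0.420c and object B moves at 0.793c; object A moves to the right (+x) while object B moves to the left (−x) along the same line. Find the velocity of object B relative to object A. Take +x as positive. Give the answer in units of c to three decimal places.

-0.910c

β_A = 0.420, β_B = -0.793.
Transform to A's frame with the inverse velocity-addition law: u' = (u − v)/(1 − uv/c²), taking u = β_B and v = β_A.
u' = (-0.793 − 0.420) / (1 − (0.420)(-0.793)) = -1.2130/1.3331 = -0.9099.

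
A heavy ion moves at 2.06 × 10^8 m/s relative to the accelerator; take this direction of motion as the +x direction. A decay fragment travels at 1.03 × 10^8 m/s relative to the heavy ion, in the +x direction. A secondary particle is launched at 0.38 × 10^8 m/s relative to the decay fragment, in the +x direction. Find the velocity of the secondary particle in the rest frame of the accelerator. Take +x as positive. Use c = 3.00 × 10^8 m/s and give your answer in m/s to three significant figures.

Apply u = (u' + v)/(1 + u'v/c²) successively, working outward toward the accelerator.
(Dividing each given speed by c = 3.00 × 10^8 m/s to work in units of c.)
Start: velocity of the heavy ion relative to the accelerator = 0.6867c.
Compose with the decay fragment (u' = 0.343 in the heavy ion frame): u_1 = (0.343 + 0.687) / (1 + 0.343·0.687) = 1.0300/1.2358 = 0.8335.
Compose with the secondary particle (u' = 0.127 in the decay fragment frame): u_2 = (0.127 + 0.833) / (1 + 0.127·0.833) = 0.9602/1.1056 = 0.8685.
So u = 0.8685 × 3.00 × 10^8 m/s.

2.61 × 10^8 m/s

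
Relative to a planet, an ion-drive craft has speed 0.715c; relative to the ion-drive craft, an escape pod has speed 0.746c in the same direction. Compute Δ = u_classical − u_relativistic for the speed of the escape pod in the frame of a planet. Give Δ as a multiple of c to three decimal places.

Δ = 0.508c

Galilean: u_cl = 0.746 + 0.715 = 1.4610.
Relativistic: u_rel = (0.746 + 0.715) / (1 + 0.746·0.715) = 1.4610/1.5334 = 0.9528.
Δ = 1.4610 − 0.9528 = 0.5082.
(The classical prediction exceeds c; the relativistic result does not.)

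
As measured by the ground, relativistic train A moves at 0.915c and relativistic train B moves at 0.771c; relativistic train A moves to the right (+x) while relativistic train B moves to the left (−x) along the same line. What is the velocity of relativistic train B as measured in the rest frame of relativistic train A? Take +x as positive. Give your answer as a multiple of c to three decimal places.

-0.989c

β_A = 0.915, β_B = -0.771.
Transform to A's frame with the inverse velocity-addition law: u' = (u − v)/(1 − uv/c²), taking u = β_B and v = β_A.
u' = (-0.771 − 0.915) / (1 − (0.915)(-0.771)) = -1.6860/1.7055 = -0.9886.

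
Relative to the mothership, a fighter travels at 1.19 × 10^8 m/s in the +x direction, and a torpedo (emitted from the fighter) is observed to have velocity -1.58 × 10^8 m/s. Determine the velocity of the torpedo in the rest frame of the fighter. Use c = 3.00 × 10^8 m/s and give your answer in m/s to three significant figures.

-2.29 × 10^8 m/s

v = 0.397c, u = -0.527c.
Invert the composition law: u' = (u − v)/(1 − uv/c²).
u' = (-0.527 − 0.397) / (1 − (-0.527)(0.397)) = -0.9233/1.2089 = -0.7638.
u' = -0.7638 × 3.00 × 10^8 m/s.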